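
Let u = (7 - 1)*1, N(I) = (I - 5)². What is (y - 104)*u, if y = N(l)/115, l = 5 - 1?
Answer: -71754/115 ≈ -623.95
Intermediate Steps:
l = 4
N(I) = (-5 + I)²
u = 6 (u = 6*1 = 6)
y = 1/115 (y = (-5 + 4)²/115 = (-1)²*(1/115) = 1*(1/115) = 1/115 ≈ 0.0086956)
(y - 104)*u = (1/115 - 104)*6 = -11959/115*6 = -71754/115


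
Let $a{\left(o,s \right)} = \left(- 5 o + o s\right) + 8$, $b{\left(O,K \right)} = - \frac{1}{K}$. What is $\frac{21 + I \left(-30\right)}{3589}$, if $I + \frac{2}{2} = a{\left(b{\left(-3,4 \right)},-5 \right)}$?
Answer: $- \frac{264}{3589} \approx -0.073558$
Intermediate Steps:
$a{\left(o,s \right)} = 8 - 5 o + o s$
$I = \frac{19}{2}$ ($I = -1 + \left(8 - 5 \left(- \frac{1}{4}\right) + - \frac{1}{4} \left(-5\right)\right) = -1 + \left(8 - 5 \left(\left(-1\right) \frac{1}{4}\right) + \left(-1\right) \frac{1}{4} \left(-5\right)\right) = -1 - - \frac{21}{2} = -1 + \left(8 + \frac{5}{4} + \frac{5}{4}\right) = -1 + \frac{21}{2} = \frac{19}{2} \approx 9.5$)
$\frac{21 + I \left(-30\right)}{3589} = \frac{21 + \frac{19}{2} \left(-30\right)}{3589} = \left(21 - 285\right) \frac{1}{3589} = \left(-264\right) \frac{1}{3589} = - \frac{264}{3589}$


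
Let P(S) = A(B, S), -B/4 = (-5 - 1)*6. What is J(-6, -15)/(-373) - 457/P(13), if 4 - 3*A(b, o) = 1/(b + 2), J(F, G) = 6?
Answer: -74665416/217459 ≈ -343.35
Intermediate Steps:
B = 144 (B = -4*(-5 - 1)*6 = -(-24)*6 = -4*(-36) = 144)
A(b, o) = 4/3 - 1/(3*(2 + b)) (A(b, o) = 4/3 - 1/(3*(b + 2)) = 4/3 - 1/(3*(2 + b)))
P(S) = 583/438 (P(S) = (7 + 4*144)/(3*(2 + 144)) = (⅓)*(7 + 576)/146 = (⅓)*(1/146)*583 = 583/438)
J(-6, -15)/(-373) - 457/P(13) = 6/(-373) - 457/583/438 = 6*(-1/373) - 457*438/583 = -6/373 - 200166/583 = -74665416/217459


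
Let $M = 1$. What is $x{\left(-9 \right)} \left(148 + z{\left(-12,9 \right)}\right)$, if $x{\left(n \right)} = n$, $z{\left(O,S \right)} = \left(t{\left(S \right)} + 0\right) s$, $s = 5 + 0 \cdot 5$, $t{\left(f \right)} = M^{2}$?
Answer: $-1377$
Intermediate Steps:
$t{\left(f \right)} = 1$ ($t{\left(f \right)} = 1^{2} = 1$)
$s = 5$ ($s = 5 + 0 = 5$)
$z{\left(O,S \right)} = 5$ ($z{\left(O,S \right)} = \left(1 + 0\right) 5 = 1 \cdot 5 = 5$)
$x{\left(-9 \right)} \left(148 + z{\left(-12,9 \right)}\right) = - 9 \left(148 + 5\right) = \left(-9\right) 153 = -1377$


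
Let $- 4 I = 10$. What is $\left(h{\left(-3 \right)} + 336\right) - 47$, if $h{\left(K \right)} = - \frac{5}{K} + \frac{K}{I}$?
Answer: $\frac{4378}{15} \approx 291.87$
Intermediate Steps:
$I = - \frac{5}{2}$ ($I = \left(- \frac{1}{4}\right) 10 = - \frac{5}{2} \approx -2.5$)
$h{\left(K \right)} = - \frac{5}{K} - \frac{2 K}{5}$ ($h{\left(K \right)} = - \frac{5}{K} + \frac{K}{- \frac{5}{2}} = - \frac{5}{K} + K \left(- \frac{2}{5}\right) = - \frac{5}{K} - \frac{2 K}{5}$)
$\left(h{\left(-3 \right)} + 336\right) - 47 = \left(\left(- \frac{5}{-3} - - \frac{6}{5}\right) + 336\right) - 47 = \left(\left(\left(-5\right) \left(- \frac{1}{3}\right) + \frac{6}{5}\right) + 336\right) - 47 = \left(\left(\frac{5}{3} + \frac{6}{5}\right) + 336\right) - 47 = \left(\frac{43}{15} + 336\right) - 47 = \frac{5083}{15} - 47 = \frac{4378}{15}$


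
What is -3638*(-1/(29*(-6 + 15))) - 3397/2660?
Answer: 8790463/694260 ≈ 12.662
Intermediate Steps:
-3638*(-1/(29*(-6 + 15))) - 3397/2660 = -3638/(9*(-29)) - 3397*1/2660 = -3638/(-261) - 3397/2660 = -3638*(-1/261) - 3397/2660 = 3638/261 - 3397/2660 = 8790463/694260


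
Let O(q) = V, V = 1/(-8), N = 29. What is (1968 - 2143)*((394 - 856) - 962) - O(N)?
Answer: 1993601/8 ≈ 2.4920e+5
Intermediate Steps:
V = -1/8 ≈ -0.12500
O(q) = -1/8
(1968 - 2143)*((394 - 856) - 962) - O(N) = (1968 - 2143)*((394 - 856) - 962) - 1*(-1/8) = -175*(-462 - 962) + 1/8 = -175*(-1424) + 1/8 = 249200 + 1/8 = 1993601/8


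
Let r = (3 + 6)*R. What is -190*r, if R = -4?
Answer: 6840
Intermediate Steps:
r = -36 (r = (3 + 6)*(-4) = 9*(-4) = -36)
-190*r = -190*(-36) = 6840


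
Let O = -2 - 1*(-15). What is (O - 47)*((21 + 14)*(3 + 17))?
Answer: -23800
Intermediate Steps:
O = 13 (O = -2 + 15 = 13)
(O - 47)*((21 + 14)*(3 + 17)) = (13 - 47)*((21 + 14)*(3 + 17)) = -1190*20 = -34*700 = -23800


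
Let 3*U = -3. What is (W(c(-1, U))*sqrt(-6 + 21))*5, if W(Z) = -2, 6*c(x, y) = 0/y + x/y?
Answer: -10*sqrt(15) ≈ -38.730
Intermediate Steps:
U = -1 (U = (1/3)*(-3) = -1)
c(x, y) = x/(6*y) (c(x, y) = (0/y + x/y)/6 = (0 + x/y)/6 = (x/y)/6 = x/(6*y))
(W(c(-1, U))*sqrt(-6 + 21))*5 = -2*sqrt(-6 + 21)*5 = -2*sqrt(15)*5 = -10*sqrt(15)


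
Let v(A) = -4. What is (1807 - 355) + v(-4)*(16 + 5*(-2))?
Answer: 1428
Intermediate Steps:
(1807 - 355) + v(-4)*(16 + 5*(-2)) = (1807 - 355) - 4*(16 + 5*(-2)) = 1452 - 4*(16 - 10) = 1452 - 4*6 = 1452 - 24 = 1428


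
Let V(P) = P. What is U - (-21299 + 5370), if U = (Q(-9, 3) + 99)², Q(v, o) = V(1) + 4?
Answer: 26745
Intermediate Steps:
Q(v, o) = 5 (Q(v, o) = 1 + 4 = 5)
U = 10816 (U = (5 + 99)² = 104² = 10816)
U - (-21299 + 5370) = 10816 - (-21299 + 5370) = 10816 - 1*(-15929) = 10816 + 15929 = 26745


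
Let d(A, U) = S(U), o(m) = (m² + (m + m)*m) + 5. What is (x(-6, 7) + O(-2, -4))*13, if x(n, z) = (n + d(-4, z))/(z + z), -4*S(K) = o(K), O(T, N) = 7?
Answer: 351/7 ≈ 50.143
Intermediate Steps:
o(m) = 5 + 3*m² (o(m) = (m² + (2*m)*m) + 5 = (m² + 2*m²) + 5 = 3*m² + 5 = 5 + 3*m²)
S(K) = -5/4 - 3*K²/4 (S(K) = -(5 + 3*K²)/4 = -5/4 - 3*K²/4)
d(A, U) = -5/4 - 3*U²/4
x(n, z) = (-5/4 + n - 3*z²/4)/(2*z) (x(n, z) = (n + (-5/4 - 3*z²/4))/(z + z) = (-5/4 + n - 3*z²/4)/((2*z)) = (-5/4 + n - 3*z²/4)*(1/(2*z)) = (-5/4 + n - 3*z²/4)/(2*z))
(x(-6, 7) + O(-2, -4))*13 = ((⅛)*(-5 - 3*7² + 4*(-6))/7 + 7)*13 = ((⅛)*(⅐)*(-5 - 3*49 - 24) + 7)*13 = ((⅛)*(⅐)*(-5 - 147 - 24) + 7)*13 = ((⅛)*(⅐)*(-176) + 7)*13 = (-22/7 + 7)*13 = (27/7)*13 = 351/7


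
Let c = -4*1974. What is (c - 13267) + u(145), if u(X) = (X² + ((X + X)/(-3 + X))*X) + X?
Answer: 21522/71 ≈ 303.13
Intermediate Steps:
u(X) = X + X² + 2*X²/(-3 + X) (u(X) = (X² + ((2*X)/(-3 + X))*X) + X = (X² + (2*X/(-3 + X))*X) + X = (X² + 2*X²/(-3 + X)) + X = X + X² + 2*X²/(-3 + X))
c = -7896
(c - 13267) + u(145) = (-7896 - 13267) + 145*(-3 + 145²)/(-3 + 145) = -21163 + 145*(-3 + 21025)/142 = -21163 + 145*(1/142)*21022 = -21163 + 1524095/71 = 21522/71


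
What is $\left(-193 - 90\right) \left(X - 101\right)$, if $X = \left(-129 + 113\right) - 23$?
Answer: $39620$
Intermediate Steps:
$X = -39$ ($X = -16 - 23 = -39$)
$\left(-193 - 90\right) \left(X - 101\right) = \left(-193 - 90\right) \left(-39 - 101\right) = \left(-283\right) \left(-140\right) = 39620$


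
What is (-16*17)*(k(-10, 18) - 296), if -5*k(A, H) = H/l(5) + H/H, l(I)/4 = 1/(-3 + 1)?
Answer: 400384/5 ≈ 80077.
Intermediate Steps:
l(I) = -2 (l(I) = 4/(-3 + 1) = 4/(-2) = 4*(-½) = -2)
k(A, H) = -⅕ + H/10 (k(A, H) = -(H/(-2) + H/H)/5 = -(H*(-½) + 1)/5 = -(-H/2 + 1)/5 = -(1 - H/2)/5 = -⅕ + H/10)
(-16*17)*(k(-10, 18) - 296) = (-16*17)*((-⅕ + (⅒)*18) - 296) = -272*((-⅕ + 9/5) - 296) = -272*(8/5 - 296) = -272*(-1472/5) = 400384/5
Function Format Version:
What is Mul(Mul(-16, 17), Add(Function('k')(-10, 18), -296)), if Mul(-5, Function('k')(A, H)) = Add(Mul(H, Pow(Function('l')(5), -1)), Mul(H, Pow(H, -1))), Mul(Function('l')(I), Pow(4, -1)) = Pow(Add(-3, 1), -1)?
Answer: Rational(400384, 5) ≈ 80077.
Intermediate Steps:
Function('l')(I) = -2 (Function('l')(I) = Mul(4, Pow(Add(-3, 1), -1)) = Mul(4, Pow(-2, -1)) = Mul(4, Rational(-1, 2)) = -2)
Function('k')(A, H) = Add(Rational(-1, 5), Mul(Rational(1, 10), H)) (Function('k')(A, H) = Mul(Rational(-1, 5), Add(Mul(H, Pow(-2, -1)), Mul(H, Pow(H, -1)))) = Mul(Rational(-1, 5), Add(Mul(H, Rational(-1, 2)), 1)) = Mul(Rational(-1, 5), Add(Mul(Rational(-1, 2), H), 1)) = Mul(Rational(-1, 5), Add(1, Mul(Rational(-1, 2), H))) = Add(Rational(-1, 5), Mul(Rational(1, 10), H)))
Mul(Mul(-16, 17), Add(Function('k')(-10, 18), -296)) = Mul(Mul(-16, 17), Add(Add(Rational(-1, 5), Mul(Rational(1, 10), 18)), -296)) = Mul(-272, Add(Add(Rational(-1, 5), Rational(9, 5)), -296)) = Mul(-272, Add(Rational(8, 5), -296)) = Mul(-272, Rational(-1472, 5)) = Rational(400384, 5)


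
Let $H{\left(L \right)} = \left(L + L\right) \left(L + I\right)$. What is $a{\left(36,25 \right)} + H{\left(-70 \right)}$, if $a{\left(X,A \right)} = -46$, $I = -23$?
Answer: $12974$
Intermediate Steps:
$H{\left(L \right)} = 2 L \left(-23 + L\right)$ ($H{\left(L \right)} = \left(L + L\right) \left(L - 23\right) = 2 L \left(-23 + L\right)$)
$a{\left(36,25 \right)} + H{\left(-70 \right)} = -46 + 2 \left(-70\right) \left(-23 - 70\right) = -46 + 2 \left(-70\right) \left(-93\right) = -46 + 13020 = 12974$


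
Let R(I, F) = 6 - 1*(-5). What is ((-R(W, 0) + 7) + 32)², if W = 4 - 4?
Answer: 784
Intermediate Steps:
W = 0
R(I, F) = 11 (R(I, F) = 6 + 5 = 11)
((-R(W, 0) + 7) + 32)² = ((-1*11 + 7) + 32)² = ((-11 + 7) + 32)² = (-4 + 32)² = 28² = 784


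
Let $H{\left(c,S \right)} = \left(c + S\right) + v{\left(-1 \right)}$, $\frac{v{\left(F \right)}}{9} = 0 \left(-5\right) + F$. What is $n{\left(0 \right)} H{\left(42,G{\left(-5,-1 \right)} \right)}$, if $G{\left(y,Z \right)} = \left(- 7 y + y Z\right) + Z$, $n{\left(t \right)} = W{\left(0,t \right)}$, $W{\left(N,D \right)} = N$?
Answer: $0$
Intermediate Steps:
$n{\left(t \right)} = 0$
$v{\left(F \right)} = 9 F$ ($v{\left(F \right)} = 9 \left(0 \left(-5\right) + F\right) = 9 \left(0 + F\right) = 9 F$)
$G{\left(y,Z \right)} = Z - 7 y + Z y$ ($G{\left(y,Z \right)} = \left(- 7 y + Z y\right) + Z = Z - 7 y + Z y$)
$H{\left(c,S \right)} = -9 + S + c$ ($H{\left(c,S \right)} = \left(c + S\right) + 9 \left(-1\right) = \left(S + c\right) - 9 = -9 + S + c$)
$n{\left(0 \right)} H{\left(42,G{\left(-5,-1 \right)} \right)} = 0 \left(-9 - -39 + 42\right) = 0 \left(-9 + \left(-1 + 35 + 5\right) + 42\right) = 0 \left(-9 + 39 + 42\right) = 0 \cdot 72 = 0$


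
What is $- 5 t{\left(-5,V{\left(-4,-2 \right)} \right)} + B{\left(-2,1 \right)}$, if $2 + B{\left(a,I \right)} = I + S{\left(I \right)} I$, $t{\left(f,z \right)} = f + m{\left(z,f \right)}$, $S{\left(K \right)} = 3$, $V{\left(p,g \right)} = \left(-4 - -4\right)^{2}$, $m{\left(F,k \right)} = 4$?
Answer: $7$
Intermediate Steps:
$V{\left(p,g \right)} = 0$ ($V{\left(p,g \right)} = \left(-4 + 4\right)^{2} = 0^{2} = 0$)
$t{\left(f,z \right)} = 4 + f$ ($t{\left(f,z \right)} = f + 4 = 4 + f$)
$B{\left(a,I \right)} = -2 + 4 I$ ($B{\left(a,I \right)} = -2 + \left(I + 3 I\right) = -2 + 4 I$)
$- 5 t{\left(-5,V{\left(-4,-2 \right)} \right)} + B{\left(-2,1 \right)} = - 5 \left(4 - 5\right) + \left(-2 + 4 \cdot 1\right) = \left(-5\right) \left(-1\right) + \left(-2 + 4\right) = 5 + 2 = 7$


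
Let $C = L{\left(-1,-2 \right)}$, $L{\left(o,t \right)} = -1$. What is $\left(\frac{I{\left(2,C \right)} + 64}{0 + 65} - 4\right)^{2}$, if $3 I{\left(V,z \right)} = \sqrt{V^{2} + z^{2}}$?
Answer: $\frac{\left(588 - \sqrt{5}\right)^{2}}{38025} \approx 9.0235$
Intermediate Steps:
$C = -1$
$I{\left(V,z \right)} = \frac{\sqrt{V^{2} + z^{2}}}{3}$
$\left(\frac{I{\left(2,C \right)} + 64}{0 + 65} - 4\right)^{2} = \left(\frac{\frac{\sqrt{2^{2} + \left(-1\right)^{2}}}{3} + 64}{0 + 65} - 4\right)^{2} = \left(\frac{\frac{\sqrt{4 + 1}}{3} + 64}{65} - 4\right)^{2} = \left(\left(\frac{\sqrt{5}}{3} + 64\right) \frac{1}{65} - 4\right)^{2} = \left(\left(64 + \frac{\sqrt{5}}{3}\right) \frac{1}{65} - 4\right)^{2} = \left(\left(\frac{64}{65} + \frac{\sqrt{5}}{195}\right) - 4\right)^{2} = \left(- \frac{196}{65} + \frac{\sqrt{5}}{195}\right)^{2}$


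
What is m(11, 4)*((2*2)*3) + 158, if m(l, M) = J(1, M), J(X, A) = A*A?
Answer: 350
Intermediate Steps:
J(X, A) = A**2
m(l, M) = M**2
m(11, 4)*((2*2)*3) + 158 = 4**2*((2*2)*3) + 158 = 16*(4*3) + 158 = 16*12 + 158 = 192 + 158 = 350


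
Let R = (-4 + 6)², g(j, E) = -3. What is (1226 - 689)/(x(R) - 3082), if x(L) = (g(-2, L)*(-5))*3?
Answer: -537/3037 ≈ -0.17682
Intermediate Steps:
R = 4 (R = 2² = 4)
x(L) = 45 (x(L) = -3*(-5)*3 = 15*3 = 45)
(1226 - 689)/(x(R) - 3082) = (1226 - 689)/(45 - 3082) = 537/(-3037) = 537*(-1/3037) = -537/3037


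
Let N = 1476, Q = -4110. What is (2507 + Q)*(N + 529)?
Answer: -3214015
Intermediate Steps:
(2507 + Q)*(N + 529) = (2507 - 4110)*(1476 + 529) = -1603*2005 = -3214015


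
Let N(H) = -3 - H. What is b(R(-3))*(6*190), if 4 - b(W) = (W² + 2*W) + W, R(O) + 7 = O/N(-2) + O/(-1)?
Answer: 6840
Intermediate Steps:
R(O) = -7 - 2*O (R(O) = -7 + (O/(-3 - 1*(-2)) + O/(-1)) = -7 + (O/(-3 + 2) + O*(-1)) = -7 + (O/(-1) - O) = -7 + (O*(-1) - O) = -7 + (-O - O) = -7 - 2*O)
b(W) = 4 - W² - 3*W (b(W) = 4 - ((W² + 2*W) + W) = 4 - (W² + 3*W) = 4 + (-W² - 3*W) = 4 - W² - 3*W)
b(R(-3))*(6*190) = (4 - (-7 - 2*(-3))² - 3*(-7 - 2*(-3)))*(6*190) = (4 - (-7 + 6)² - 3*(-7 + 6))*1140 = (4 - 1*(-1)² - 3*(-1))*1140 = (4 - 1*1 + 3)*1140 = (4 - 1 + 3)*1140 = 6*1140 = 6840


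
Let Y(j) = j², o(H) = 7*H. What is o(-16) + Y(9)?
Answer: -31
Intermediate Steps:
o(-16) + Y(9) = 7*(-16) + 9² = -112 + 81 = -31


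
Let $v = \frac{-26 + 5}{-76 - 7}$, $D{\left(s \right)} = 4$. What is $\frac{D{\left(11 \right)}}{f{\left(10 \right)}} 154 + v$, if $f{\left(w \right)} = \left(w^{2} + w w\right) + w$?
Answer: $\frac{3967}{1245} \approx 3.1863$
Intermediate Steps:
$v = \frac{21}{83}$ ($v = - \frac{21}{-83} = \left(-21\right) \left(- \frac{1}{83}\right) = \frac{21}{83} \approx 0.25301$)
$f{\left(w \right)} = w + 2 w^{2}$ ($f{\left(w \right)} = \left(w^{2} + w^{2}\right) + w = 2 w^{2} + w = w + 2 w^{2}$)
$\frac{D{\left(11 \right)}}{f{\left(10 \right)}} 154 + v = \frac{4}{10 \left(1 + 2 \cdot 10\right)} 154 + \frac{21}{83} = \frac{4}{10 \left(1 + 20\right)} 154 + \frac{21}{83} = \frac{4}{10 \cdot 21} \cdot 154 + \frac{21}{83} = \frac{4}{210} \cdot 154 + \frac{21}{83} = 4 \cdot \frac{1}{210} \cdot 154 + \frac{21}{83} = \frac{2}{105} \cdot 154 + \frac{21}{83} = \frac{44}{15} + \frac{21}{83} = \frac{3967}{1245}$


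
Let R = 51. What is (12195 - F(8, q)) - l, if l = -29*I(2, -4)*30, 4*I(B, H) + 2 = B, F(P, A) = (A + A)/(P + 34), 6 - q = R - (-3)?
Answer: 85381/7 ≈ 12197.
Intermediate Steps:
q = -48 (q = 6 - (51 - (-3)) = 6 - (51 - 1*(-3)) = 6 - (51 + 3) = 6 - 1*54 = 6 - 54 = -48)
F(P, A) = 2*A/(34 + P) (F(P, A) = (2*A)/(34 + P) = 2*A/(34 + P))
I(B, H) = -½ + B/4
l = 0 (l = -29*(-½ + (¼)*2)*30 = -29*(-½ + ½)*30 = -29*0*30 = 0*30 = 0)
(12195 - F(8, q)) - l = (12195 - 2*(-48)/(34 + 8)) - 1*0 = (12195 - 2*(-48)/42) + 0 = (12195 - 1*(-16/7)) + 0 = (12195 + 16/7) + 0 = 85381/7 + 0 = 85381/7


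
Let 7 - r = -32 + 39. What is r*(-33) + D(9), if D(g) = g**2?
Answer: 81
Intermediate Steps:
r = 0 (r = 7 - (-32 + 39) = 7 - 1*7 = 7 - 7 = 0)
r*(-33) + D(9) = 0*(-33) + 9**2 = 0 + 81 = 81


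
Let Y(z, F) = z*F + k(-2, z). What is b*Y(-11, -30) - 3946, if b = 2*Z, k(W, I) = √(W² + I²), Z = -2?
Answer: -5266 - 20*√5 ≈ -5310.7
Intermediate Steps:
k(W, I) = √(I² + W²)
Y(z, F) = √(4 + z²) + F*z (Y(z, F) = z*F + √(z² + (-2)²) = F*z + √(z² + 4) = F*z + √(4 + z²) = √(4 + z²) + F*z)
b = -4 (b = 2*(-2) = -4)
b*Y(-11, -30) - 3946 = -4*(√(4 + (-11)²) - 30*(-11)) - 3946 = -4*(√(4 + 121) + 330) - 3946 = -4*(√125 + 330) - 3946 = -4*(5*√5 + 330) - 3946 = -4*(330 + 5*√5) - 3946 = (-1320 - 20*√5) - 3946 = -5266 - 20*√5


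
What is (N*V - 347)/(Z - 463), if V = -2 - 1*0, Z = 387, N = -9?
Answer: 329/76 ≈ 4.3289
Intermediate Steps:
V = -2 (V = -2 + 0 = -2)
(N*V - 347)/(Z - 463) = (-9*(-2) - 347)/(387 - 463) = (18 - 347)/(-76) = -329*(-1/76) = 329/76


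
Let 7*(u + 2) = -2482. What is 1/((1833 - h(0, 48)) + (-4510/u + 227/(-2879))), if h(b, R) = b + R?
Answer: 3592992/6458652439 ≈ 0.00055631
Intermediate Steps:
u = -2496/7 (u = -2 + (⅐)*(-2482) = -2 - 2482/7 = -2496/7 ≈ -356.57)
h(b, R) = R + b
1/((1833 - h(0, 48)) + (-4510/u + 227/(-2879))) = 1/((1833 - (48 + 0)) + (-4510/(-2496/7) + 227/(-2879))) = 1/((1833 - 1*48) + (-4510*(-7/2496) + 227*(-1/2879))) = 1/((1833 - 48) + (15785/1248 - 227/2879)) = 1/(1785 + 45161719/3592992) = 1/(6458652439/3592992) = 3592992/6458652439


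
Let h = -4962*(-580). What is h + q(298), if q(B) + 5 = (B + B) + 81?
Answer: 2878632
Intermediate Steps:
h = 2877960
q(B) = 76 + 2*B (q(B) = -5 + ((B + B) + 81) = -5 + (2*B + 81) = -5 + (81 + 2*B) = 76 + 2*B)
h + q(298) = 2877960 + (76 + 2*298) = 2877960 + (76 + 596) = 2877960 + 672 = 2878632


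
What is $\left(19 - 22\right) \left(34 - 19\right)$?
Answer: $-45$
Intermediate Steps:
$\left(19 - 22\right) \left(34 - 19\right) = \left(19 - 22\right) 15 = \left(-3\right) 15 = -45$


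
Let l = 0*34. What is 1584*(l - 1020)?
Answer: -1615680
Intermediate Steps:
l = 0
1584*(l - 1020) = 1584*(0 - 1020) = 1584*(-1020) = -1615680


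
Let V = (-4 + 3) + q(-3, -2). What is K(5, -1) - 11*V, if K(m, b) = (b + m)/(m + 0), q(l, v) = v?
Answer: 169/5 ≈ 33.800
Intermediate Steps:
K(m, b) = (b + m)/m
V = -3 (V = (-4 + 3) - 2 = -1 - 2 = -3)
K(5, -1) - 11*V = (-1 + 5)/5 - 11*(-3) = (⅕)*4 + 33 = ⅘ + 33 = 169/5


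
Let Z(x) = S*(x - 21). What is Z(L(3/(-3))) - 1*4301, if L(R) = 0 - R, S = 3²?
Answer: -4481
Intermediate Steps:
S = 9
L(R) = -R
Z(x) = -189 + 9*x (Z(x) = 9*(x - 21) = 9*(-21 + x) = -189 + 9*x)
Z(L(3/(-3))) - 1*4301 = (-189 + 9*(-3/(-3))) - 1*4301 = (-189 + 9*(-3*(-1)/3)) - 4301 = (-189 + 9*(-1*(-1))) - 4301 = (-189 + 9*1) - 4301 = (-189 + 9) - 4301 = -180 - 4301 = -4481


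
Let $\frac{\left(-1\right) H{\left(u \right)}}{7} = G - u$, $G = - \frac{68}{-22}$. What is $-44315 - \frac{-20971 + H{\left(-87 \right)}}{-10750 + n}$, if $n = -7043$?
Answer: $- \frac{963744707}{21747} \approx -44316.0$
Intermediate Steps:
$G = \frac{34}{11}$ ($G = \left(-68\right) \left(- \frac{1}{22}\right) = \frac{34}{11} \approx 3.0909$)
$H{\left(u \right)} = - \frac{238}{11} + 7 u$ ($H{\left(u \right)} = - 7 \left(\frac{34}{11} - u\right) = - \frac{238}{11} + 7 u$)
$-44315 - \frac{-20971 + H{\left(-87 \right)}}{-10750 + n} = -44315 - \frac{-20971 + \left(- \frac{238}{11} + 7 \left(-87\right)\right)}{-10750 - 7043} = -44315 - \frac{-20971 - \frac{6937}{11}}{-17793} = -44315 - \left(-20971 - \frac{6937}{11}\right) \left(- \frac{1}{17793}\right) = -44315 - \left(- \frac{237618}{11}\right) \left(- \frac{1}{17793}\right) = -44315 - \frac{26402}{21747} = - \frac{963744707}{21747}$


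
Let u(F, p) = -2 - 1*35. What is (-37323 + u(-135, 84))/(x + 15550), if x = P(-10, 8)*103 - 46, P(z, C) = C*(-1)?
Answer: -934/367 ≈ -2.5450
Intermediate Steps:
P(z, C) = -C
x = -870 (x = -1*8*103 - 46 = -8*103 - 46 = -824 - 46 = -870)
u(F, p) = -37 (u(F, p) = -2 - 35 = -37)
(-37323 + u(-135, 84))/(x + 15550) = (-37323 - 37)/(-870 + 15550) = -37360/14680 = -37360*1/14680 = -934/367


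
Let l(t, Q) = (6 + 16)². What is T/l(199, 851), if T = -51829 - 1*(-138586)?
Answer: 717/4 ≈ 179.25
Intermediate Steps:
l(t, Q) = 484 (l(t, Q) = 22² = 484)
T = 86757 (T = -51829 + 138586 = 86757)
T/l(199, 851) = 86757/484 = 86757*(1/484) = 717/4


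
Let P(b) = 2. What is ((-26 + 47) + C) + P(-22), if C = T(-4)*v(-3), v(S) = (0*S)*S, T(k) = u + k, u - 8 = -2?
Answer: 23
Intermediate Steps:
u = 6 (u = 8 - 2 = 6)
T(k) = 6 + k
v(S) = 0 (v(S) = 0*S = 0)
C = 0 (C = (6 - 4)*0 = 2*0 = 0)
((-26 + 47) + C) + P(-22) = ((-26 + 47) + 0) + 2 = (21 + 0) + 2 = 21 + 2 = 23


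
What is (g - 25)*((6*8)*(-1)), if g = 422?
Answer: -19056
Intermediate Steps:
(g - 25)*((6*8)*(-1)) = (422 - 25)*((6*8)*(-1)) = 397*(48*(-1)) = 397*(-48) = -19056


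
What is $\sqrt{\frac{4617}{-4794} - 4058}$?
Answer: $\frac{i \sqrt{10364984354}}{1598} \approx 63.71 i$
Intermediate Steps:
$\sqrt{\frac{4617}{-4794} - 4058} = \sqrt{4617 \left(- \frac{1}{4794}\right) - 4058} = \sqrt{- \frac{1539}{1598} - 4058} = \sqrt{- \frac{6486223}{1598}} = \frac{i \sqrt{10364984354}}{1598}$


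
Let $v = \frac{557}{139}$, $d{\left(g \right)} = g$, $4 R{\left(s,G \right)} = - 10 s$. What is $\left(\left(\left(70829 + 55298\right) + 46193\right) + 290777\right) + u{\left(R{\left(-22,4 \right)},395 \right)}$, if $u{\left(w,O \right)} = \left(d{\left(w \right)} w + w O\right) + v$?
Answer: $\frac{67811290}{139} \approx 4.8785 \cdot 10^{5}$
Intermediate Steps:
$R{\left(s,G \right)} = - \frac{5 s}{2}$ ($R{\left(s,G \right)} = \frac{\left(-10\right) s}{4} = - \frac{5 s}{2}$)
$v = \frac{557}{139}$ ($v = 557 \cdot \frac{1}{139} = \frac{557}{139} \approx 4.0072$)
$u{\left(w,O \right)} = \frac{557}{139} + w^{2} + O w$ ($u{\left(w,O \right)} = \left(w w + w O\right) + \frac{557}{139} = \left(w^{2} + O w\right) + \frac{557}{139} = \frac{557}{139} + w^{2} + O w$)
$\left(\left(\left(70829 + 55298\right) + 46193\right) + 290777\right) + u{\left(R{\left(-22,4 \right)},395 \right)} = \left(\left(\left(70829 + 55298\right) + 46193\right) + 290777\right) + \left(\frac{557}{139} + \left(\left(- \frac{5}{2}\right) \left(-22\right)\right)^{2} + 395 \left(\left(- \frac{5}{2}\right) \left(-22\right)\right)\right) = \left(\left(126127 + 46193\right) + 290777\right) + \left(\frac{557}{139} + 55^{2} + 395 \cdot 55\right) = \left(172320 + 290777\right) + \left(\frac{557}{139} + 3025 + 21725\right) = 463097 + \frac{3440807}{139} = \frac{67811290}{139}$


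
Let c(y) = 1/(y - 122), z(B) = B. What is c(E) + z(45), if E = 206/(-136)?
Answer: 377887/8399 ≈ 44.992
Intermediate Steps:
E = -103/68 (E = 206*(-1/136) = -103/68 ≈ -1.5147)
c(y) = 1/(-122 + y)
c(E) + z(45) = 1/(-122 - 103/68) + 45 = 1/(-8399/68) + 45 = -68/8399 + 45 = 377887/8399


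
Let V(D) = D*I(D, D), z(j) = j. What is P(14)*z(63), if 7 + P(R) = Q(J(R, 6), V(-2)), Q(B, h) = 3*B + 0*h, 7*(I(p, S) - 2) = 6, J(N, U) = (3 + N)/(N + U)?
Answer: -5607/20 ≈ -280.35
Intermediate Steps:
J(N, U) = (3 + N)/(N + U)
I(p, S) = 20/7 (I(p, S) = 2 + (⅐)*6 = 2 + 6/7 = 20/7)
V(D) = 20*D/7 (V(D) = D*(20/7) = 20*D/7)
Q(B, h) = 3*B (Q(B, h) = 3*B + 0 = 3*B)
P(R) = -7 + 3*(3 + R)/(6 + R) (P(R) = -7 + 3*((3 + R)/(R + 6)) = -7 + 3*((3 + R)/(6 + R)) = -7 + 3*(3 + R)/(6 + R))
P(14)*z(63) = ((-33 - 4*14)/(6 + 14))*63 = ((-33 - 56)/20)*63 = ((1/20)*(-89))*63 = -89/20*63 = -5607/20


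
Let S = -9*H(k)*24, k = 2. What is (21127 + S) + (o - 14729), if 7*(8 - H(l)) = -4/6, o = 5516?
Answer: 71158/7 ≈ 10165.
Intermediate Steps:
H(l) = 170/21 (H(l) = 8 - (-4)/(7*6) = 8 - ⅐*(-⅔) = 8 + 2/21 = 170/21)
S = -12240/7 (S = -9*170/21*24 = -510/7*24 = -12240/7 ≈ -1748.6)
(21127 + S) + (o - 14729) = (21127 - 12240/7) + (5516 - 14729) = 135649/7 - 9213 = 71158/7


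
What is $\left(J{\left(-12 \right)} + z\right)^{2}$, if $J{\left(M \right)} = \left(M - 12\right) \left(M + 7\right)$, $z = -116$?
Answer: $16$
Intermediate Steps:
$J{\left(M \right)} = \left(-12 + M\right) \left(7 + M\right)$
$\left(J{\left(-12 \right)} + z\right)^{2} = \left(\left(-84 + \left(-12\right)^{2} - -60\right) - 116\right)^{2} = \left(\left(-84 + 144 + 60\right) - 116\right)^{2} = \left(120 - 116\right)^{2} = 4^{2} = 16$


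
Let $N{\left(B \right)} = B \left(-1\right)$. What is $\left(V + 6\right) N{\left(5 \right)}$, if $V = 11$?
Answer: $-85$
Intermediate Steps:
$N{\left(B \right)} = - B$
$\left(V + 6\right) N{\left(5 \right)} = \left(11 + 6\right) \left(\left(-1\right) 5\right) = 17 \left(-5\right) = -85$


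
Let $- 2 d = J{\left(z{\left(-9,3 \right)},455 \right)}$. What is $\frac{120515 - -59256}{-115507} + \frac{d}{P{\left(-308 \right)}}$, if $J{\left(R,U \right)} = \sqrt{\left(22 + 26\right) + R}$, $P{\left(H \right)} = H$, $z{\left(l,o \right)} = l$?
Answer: $- \frac{6199}{3983} + \frac{\sqrt{39}}{616} \approx -1.5462$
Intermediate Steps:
$J{\left(R,U \right)} = \sqrt{48 + R}$
$d = - \frac{\sqrt{39}}{2}$ ($d = - \frac{\sqrt{48 - 9}}{2} = - \frac{\sqrt{39}}{2} \approx -3.1225$)
$\frac{120515 - -59256}{-115507} + \frac{d}{P{\left(-308 \right)}} = \frac{120515 - -59256}{-115507} + \frac{\left(- \frac{1}{2}\right) \sqrt{39}}{-308} = \left(120515 + 59256\right) \left(- \frac{1}{115507}\right) + - \frac{\sqrt{39}}{2} \left(- \frac{1}{308}\right) = 179771 \left(- \frac{1}{115507}\right) + \frac{\sqrt{39}}{616} = - \frac{6199}{3983} + \frac{\sqrt{39}}{616}$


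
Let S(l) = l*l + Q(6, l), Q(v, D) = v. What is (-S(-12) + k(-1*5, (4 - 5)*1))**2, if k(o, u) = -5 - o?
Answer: 22500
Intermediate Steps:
S(l) = 6 + l**2 (S(l) = l*l + 6 = l**2 + 6 = 6 + l**2)
(-S(-12) + k(-1*5, (4 - 5)*1))**2 = (-(6 + (-12)**2) + (-5 - (-1)*5))**2 = (-(6 + 144) + (-5 - 1*(-5)))**2 = (-1*150 + (-5 + 5))**2 = (-150 + 0)**2 = (-150)**2 = 22500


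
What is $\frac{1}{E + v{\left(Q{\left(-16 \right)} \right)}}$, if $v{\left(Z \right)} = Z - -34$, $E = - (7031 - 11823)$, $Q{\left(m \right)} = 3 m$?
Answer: $\frac{1}{4778} \approx 0.00020929$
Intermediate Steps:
$E = 4792$ ($E = \left(-1\right) \left(-4792\right) = 4792$)
$v{\left(Z \right)} = 34 + Z$ ($v{\left(Z \right)} = Z + 34 = 34 + Z$)
$\frac{1}{E + v{\left(Q{\left(-16 \right)} \right)}} = \frac{1}{4792 + \left(34 + 3 \left(-16\right)\right)} = \frac{1}{4792 + \left(34 - 48\right)} = \frac{1}{4792 - 14} = \frac{1}{4778}$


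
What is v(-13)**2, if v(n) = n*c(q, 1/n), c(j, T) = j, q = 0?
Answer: 0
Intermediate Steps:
v(n) = 0 (v(n) = n*0 = 0)
v(-13)**2 = 0**2 = 0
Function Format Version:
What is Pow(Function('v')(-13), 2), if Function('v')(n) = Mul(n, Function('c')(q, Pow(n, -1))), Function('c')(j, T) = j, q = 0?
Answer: 0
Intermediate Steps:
Function('v')(n) = 0 (Function('v')(n) = Mul(n, 0) = 0)
Pow(Function('v')(-13), 2) = Pow(0, 2) = 0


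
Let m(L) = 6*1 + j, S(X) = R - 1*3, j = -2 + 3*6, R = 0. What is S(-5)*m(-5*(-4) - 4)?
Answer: -66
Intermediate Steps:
j = 16 (j = -2 + 18 = 16)
S(X) = -3 (S(X) = 0 - 1*3 = 0 - 3 = -3)
m(L) = 22 (m(L) = 6*1 + 16 = 6 + 16 = 22)
S(-5)*m(-5*(-4) - 4) = -3*22 = -66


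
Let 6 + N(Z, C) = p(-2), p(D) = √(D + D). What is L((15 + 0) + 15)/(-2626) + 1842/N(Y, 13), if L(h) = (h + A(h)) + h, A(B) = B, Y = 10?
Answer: -3628269/13130 - 921*I/10 ≈ -276.33 - 92.1*I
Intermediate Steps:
p(D) = √2*√D (p(D) = √(2*D) = √2*√D)
L(h) = 3*h (L(h) = (h + h) + h = 2*h + h = 3*h)
N(Z, C) = -6 + 2*I (N(Z, C) = -6 + √2*√(-2) = -6 + √2*(I*√2) = -6 + 2*I)
L((15 + 0) + 15)/(-2626) + 1842/N(Y, 13) = (3*((15 + 0) + 15))/(-2626) + 1842/(-6 + 2*I) = (3*(15 + 15))*(-1/2626) + 1842*((-6 - 2*I)/40) = (3*30)*(-1/2626) + 921*(-6 - 2*I)/20 = 90*(-1/2626) + 921*(-6 - 2*I)/20 = -45/1313 + 921*(-6 - 2*I)/20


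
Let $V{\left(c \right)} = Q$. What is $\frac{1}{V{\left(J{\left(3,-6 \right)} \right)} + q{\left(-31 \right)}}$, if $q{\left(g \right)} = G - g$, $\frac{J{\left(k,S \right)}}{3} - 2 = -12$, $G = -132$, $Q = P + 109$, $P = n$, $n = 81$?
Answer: $\frac{1}{89} \approx 0.011236$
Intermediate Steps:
$P = 81$
$Q = 190$ ($Q = 81 + 109 = 190$)
$J{\left(k,S \right)} = -30$ ($J{\left(k,S \right)} = 6 + 3 \left(-12\right) = 6 - 36 = -30$)
$V{\left(c \right)} = 190$
$q{\left(g \right)} = -132 - g$
$\frac{1}{V{\left(J{\left(3,-6 \right)} \right)} + q{\left(-31 \right)}} = \frac{1}{190 - 101} = \frac{1}{89}$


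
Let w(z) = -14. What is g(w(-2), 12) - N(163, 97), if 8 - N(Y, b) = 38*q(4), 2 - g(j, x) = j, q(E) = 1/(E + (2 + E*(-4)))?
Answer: 21/5 ≈ 4.2000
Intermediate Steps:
q(E) = 1/(2 - 3*E) (q(E) = 1/(E + (2 - 4*E)) = 1/(2 - 3*E))
g(j, x) = 2 - j
N(Y, b) = 59/5 (N(Y, b) = 8 - 38*(-1/(-2 + 3*4)) = 8 - 38*(-1/(-2 + 12)) = 8 - 38*(-1/10) = 8 - 38*(-1*⅒) = 8 - 38*(-1)/10 = 8 - 1*(-19/5) = 8 + 19/5 = 59/5)
g(w(-2), 12) - N(163, 97) = (2 - 1*(-14)) - 1*59/5 = (2 + 14) - 59/5 = 16 - 59/5 = 21/5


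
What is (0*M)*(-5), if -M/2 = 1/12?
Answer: 0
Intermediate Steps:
M = -⅙ (M = -2/12 = -2*1/12 = -⅙ ≈ -0.16667)
(0*M)*(-5) = (0*(-⅙))*(-5) = 0*(-5) = 0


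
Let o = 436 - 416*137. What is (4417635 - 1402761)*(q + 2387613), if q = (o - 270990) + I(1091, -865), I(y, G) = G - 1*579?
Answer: 6206488958502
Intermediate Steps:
I(y, G) = -579 + G (I(y, G) = G - 579 = -579 + G)
o = -56556 (o = 436 - 56992 = -56556)
q = -328990 (q = (-56556 - 270990) + (-579 - 865) = -327546 - 1444 = -328990)
(4417635 - 1402761)*(q + 2387613) = (4417635 - 1402761)*(-328990 + 2387613) = 3014874*2058623 = 6206488958502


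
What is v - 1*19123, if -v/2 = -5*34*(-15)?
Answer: -24223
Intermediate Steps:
v = -5100 (v = -2*(-5*34)*(-15) = -(-340)*(-15) = -2*2550 = -5100)
v - 1*19123 = -5100 - 1*19123 = -5100 - 19123 = -24223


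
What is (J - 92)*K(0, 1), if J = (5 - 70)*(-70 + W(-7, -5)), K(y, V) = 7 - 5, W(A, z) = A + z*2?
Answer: 11126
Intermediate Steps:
W(A, z) = A + 2*z
K(y, V) = 2
J = 5655 (J = (5 - 70)*(-70 + (-7 + 2*(-5))) = -65*(-70 + (-7 - 10)) = -65*(-70 - 17) = -65*(-87) = 5655)
(J - 92)*K(0, 1) = (5655 - 92)*2 = 5563*2 = 11126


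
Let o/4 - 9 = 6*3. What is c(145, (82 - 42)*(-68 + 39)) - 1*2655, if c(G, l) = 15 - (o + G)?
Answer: -2893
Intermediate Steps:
o = 108 (o = 36 + 4*(6*3) = 36 + 4*18 = 36 + 72 = 108)
c(G, l) = -93 - G (c(G, l) = 15 - (108 + G) = 15 + (-108 - G) = -93 - G)
c(145, (82 - 42)*(-68 + 39)) - 1*2655 = (-93 - 1*145) - 1*2655 = (-93 - 145) - 2655 = -238 - 2655 = -2893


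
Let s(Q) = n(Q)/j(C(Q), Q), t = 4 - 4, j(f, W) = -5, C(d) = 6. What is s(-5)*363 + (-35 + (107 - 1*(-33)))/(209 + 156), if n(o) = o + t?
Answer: 26520/73 ≈ 363.29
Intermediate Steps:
t = 0
n(o) = o (n(o) = o + 0 = o)
s(Q) = -Q/5 (s(Q) = Q/(-5) = Q*(-⅕) = -Q/5)
s(-5)*363 + (-35 + (107 - 1*(-33)))/(209 + 156) = -⅕*(-5)*363 + (-35 + (107 - 1*(-33)))/(209 + 156) = 1*363 + (-35 + (107 + 33))/365 = 363 + (-35 + 140)*(1/365) = 363 + 105*(1/365) = 363 + 21/73 = 26520/73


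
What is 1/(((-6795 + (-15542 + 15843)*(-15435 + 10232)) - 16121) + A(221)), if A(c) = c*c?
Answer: -1/1540178 ≈ -6.4928e-7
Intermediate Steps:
A(c) = c²
1/(((-6795 + (-15542 + 15843)*(-15435 + 10232)) - 16121) + A(221)) = 1/(((-6795 + (-15542 + 15843)*(-15435 + 10232)) - 16121) + 221²) = 1/(((-6795 + 301*(-5203)) - 16121) + 48841) = 1/(((-6795 - 1566103) - 16121) + 48841) = 1/((-1572898 - 16121) + 48841) = 1/(-1589019 + 48841) = 1/(-1540178) = -1/1540178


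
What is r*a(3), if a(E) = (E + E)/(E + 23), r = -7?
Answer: -21/13 ≈ -1.6154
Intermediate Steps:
a(E) = 2*E/(23 + E) (a(E) = (2*E)/(23 + E) = 2*E/(23 + E))
r*a(3) = -14*3/(23 + 3) = -14*3/26 = -7*3/13 = -21/13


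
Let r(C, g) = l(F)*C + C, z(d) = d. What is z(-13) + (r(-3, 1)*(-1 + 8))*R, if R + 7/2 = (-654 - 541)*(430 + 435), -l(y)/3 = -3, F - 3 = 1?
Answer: 217072472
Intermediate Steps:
F = 4 (F = 3 + 1 = 4)
l(y) = 9 (l(y) = -3*(-3) = 9)
r(C, g) = 10*C (r(C, g) = 9*C + C = 10*C)
R = -2067357/2 (R = -7/2 + (-654 - 541)*(430 + 435) = -7/2 - 1195*865 = -7/2 - 1033675 = -2067357/2 ≈ -1.0337e+6)
z(-13) + (r(-3, 1)*(-1 + 8))*R = -13 + ((10*(-3))*(-1 + 8))*(-2067357/2) = -13 - 30*7*(-2067357/2) = -13 - 210*(-2067357/2) = -13 + 217072485 = 217072472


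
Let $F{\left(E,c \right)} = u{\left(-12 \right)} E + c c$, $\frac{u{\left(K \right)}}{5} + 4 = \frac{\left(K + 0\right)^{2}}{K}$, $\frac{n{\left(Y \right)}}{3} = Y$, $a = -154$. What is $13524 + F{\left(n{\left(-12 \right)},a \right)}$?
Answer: $40120$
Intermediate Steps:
$n{\left(Y \right)} = 3 Y$
$u{\left(K \right)} = -20 + 5 K$ ($u{\left(K \right)} = -20 + 5 \frac{\left(K + 0\right)^{2}}{K} = -20 + 5 \frac{K^{2}}{K} = -20 + 5 K$)
$F{\left(E,c \right)} = c^{2} - 80 E$ ($F{\left(E,c \right)} = \left(-20 + 5 \left(-12\right)\right) E + c c = \left(-20 - 60\right) E + c^{2} = - 80 E + c^{2} = c^{2} - 80 E$)
$13524 + F{\left(n{\left(-12 \right)},a \right)} = 13524 + \left(\left(-154\right)^{2} - 80 \cdot 3 \left(-12\right)\right) = 13524 + \left(23716 - -2880\right) = 13524 + \left(23716 + 2880\right) = 13524 + 26596 = 40120$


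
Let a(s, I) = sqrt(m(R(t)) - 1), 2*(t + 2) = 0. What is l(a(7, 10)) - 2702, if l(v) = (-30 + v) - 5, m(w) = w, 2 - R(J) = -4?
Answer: -2737 + sqrt(5) ≈ -2734.8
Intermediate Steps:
t = -2 (t = -2 + (1/2)*0 = -2 + 0 = -2)
R(J) = 6 (R(J) = 2 - 1*(-4) = 2 + 4 = 6)
a(s, I) = sqrt(5) (a(s, I) = sqrt(6 - 1) = sqrt(5))
l(v) = -35 + v
l(a(7, 10)) - 2702 = (-35 + sqrt(5)) - 2702 = -2737 + sqrt(5)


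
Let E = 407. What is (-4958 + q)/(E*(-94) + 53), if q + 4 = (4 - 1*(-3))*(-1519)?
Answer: 3119/7641 ≈ 0.40819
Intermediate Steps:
q = -10637 (q = -4 + (4 - 1*(-3))*(-1519) = -4 + (4 + 3)*(-1519) = -4 + 7*(-1519) = -4 - 10633 = -10637)
(-4958 + q)/(E*(-94) + 53) = (-4958 - 10637)/(407*(-94) + 53) = -15595/(-38258 + 53) = -15595/(-38205) = -15595*(-1/38205) = 3119/7641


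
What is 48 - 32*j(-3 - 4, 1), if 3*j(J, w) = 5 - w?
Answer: 16/3 ≈ 5.3333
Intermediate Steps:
j(J, w) = 5/3 - w/3 (j(J, w) = (5 - w)/3 = 5/3 - w/3)
48 - 32*j(-3 - 4, 1) = 48 - 32*(5/3 - ⅓*1) = 48 - 32*(5/3 - ⅓) = 48 - 32*4/3 = 48 - 128/3 = 16/3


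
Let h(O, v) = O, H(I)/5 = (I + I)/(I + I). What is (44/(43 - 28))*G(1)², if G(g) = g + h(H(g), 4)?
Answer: 528/5 ≈ 105.60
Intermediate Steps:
H(I) = 5 (H(I) = 5*((I + I)/(I + I)) = 5*((2*I)/((2*I))) = 5*((2*I)*(1/(2*I))) = 5*1 = 5)
G(g) = 5 + g (G(g) = g + 5 = 5 + g)
(44/(43 - 28))*G(1)² = (44/(43 - 28))*(5 + 1)² = (44/15)*6² = ((1/15)*44)*36 = (44/15)*36 = 528/5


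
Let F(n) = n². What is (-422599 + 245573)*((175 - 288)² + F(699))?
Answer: -88755525620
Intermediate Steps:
(-422599 + 245573)*((175 - 288)² + F(699)) = (-422599 + 245573)*((175 - 288)² + 699²) = -177026*((-113)² + 488601) = -177026*(12769 + 488601) = -177026*501370 = -88755525620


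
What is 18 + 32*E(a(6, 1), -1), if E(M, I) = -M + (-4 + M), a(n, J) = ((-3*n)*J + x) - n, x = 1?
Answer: -110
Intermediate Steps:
a(n, J) = 1 - n - 3*J*n (a(n, J) = ((-3*n)*J + 1) - n = (-3*J*n + 1) - n = (1 - 3*J*n) - n = 1 - n - 3*J*n)
E(M, I) = -4
18 + 32*E(a(6, 1), -1) = 18 + 32*(-4) = 18 - 128 = -110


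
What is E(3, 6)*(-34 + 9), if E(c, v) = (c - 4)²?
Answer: -25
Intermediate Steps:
E(c, v) = (-4 + c)²
E(3, 6)*(-34 + 9) = (-4 + 3)²*(-34 + 9) = (-1)²*(-25) = 1*(-25) = -25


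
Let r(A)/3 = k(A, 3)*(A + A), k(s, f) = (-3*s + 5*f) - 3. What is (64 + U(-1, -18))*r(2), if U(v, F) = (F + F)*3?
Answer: -3168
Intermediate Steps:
k(s, f) = -3 - 3*s + 5*f
U(v, F) = 6*F (U(v, F) = (2*F)*3 = 6*F)
r(A) = 6*A*(12 - 3*A) (r(A) = 3*((-3 - 3*A + 5*3)*(A + A)) = 3*((-3 - 3*A + 15)*(2*A)) = 3*((12 - 3*A)*(2*A)) = 3*(2*A*(12 - 3*A)) = 6*A*(12 - 3*A))
(64 + U(-1, -18))*r(2) = (64 + 6*(-18))*(18*2*(4 - 1*2)) = (64 - 108)*(18*2*(4 - 2)) = -792*2*2 = -44*72 = -3168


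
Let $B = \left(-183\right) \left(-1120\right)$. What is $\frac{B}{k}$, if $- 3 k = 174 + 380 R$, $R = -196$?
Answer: $\frac{307440}{37153} \approx 8.275$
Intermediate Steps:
$k = \frac{74306}{3}$ ($k = - \frac{174 + 380 \left(-196\right)}{3} = - \frac{174 - 74480}{3} = \left(- \frac{1}{3}\right) \left(-74306\right) = \frac{74306}{3} \approx 24769.0$)
$B = 204960$
$\frac{B}{k} = \frac{204960}{\frac{74306}{3}} = 204960 \cdot \frac{3}{74306} = \frac{307440}{37153}$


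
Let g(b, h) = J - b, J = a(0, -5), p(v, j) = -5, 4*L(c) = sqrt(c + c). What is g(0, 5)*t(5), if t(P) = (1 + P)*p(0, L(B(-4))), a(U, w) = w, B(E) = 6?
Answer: 150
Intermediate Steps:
L(c) = sqrt(2)*sqrt(c)/4 (L(c) = sqrt(c + c)/4 = sqrt(2*c)/4 = (sqrt(2)*sqrt(c))/4 = sqrt(2)*sqrt(c)/4)
J = -5
g(b, h) = -5 - b
t(P) = -5 - 5*P (t(P) = (1 + P)*(-5) = -5 - 5*P)
g(0, 5)*t(5) = (-5 - 1*0)*(-5 - 5*5) = (-5 + 0)*(-5 - 25) = -5*(-30) = 150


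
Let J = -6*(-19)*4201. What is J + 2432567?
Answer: 2911481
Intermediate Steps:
J = 478914 (J = 114*4201 = 478914)
J + 2432567 = 478914 + 2432567 = 2911481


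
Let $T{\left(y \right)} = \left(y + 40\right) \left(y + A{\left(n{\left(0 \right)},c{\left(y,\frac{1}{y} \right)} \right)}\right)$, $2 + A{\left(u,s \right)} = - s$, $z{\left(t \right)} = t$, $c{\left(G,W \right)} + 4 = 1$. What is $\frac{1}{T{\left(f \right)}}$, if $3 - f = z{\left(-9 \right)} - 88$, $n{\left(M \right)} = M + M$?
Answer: $\frac{1}{14140} \approx 7.0721 \cdot 10^{-5}$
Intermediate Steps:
$c{\left(G,W \right)} = -3$ ($c{\left(G,W \right)} = -4 + 1 = -3$)
$n{\left(M \right)} = 2 M$
$f = 100$ ($f = 3 - \left(-9 - 88\right) = 3 - -97 = 3 + 97 = 100$)
$A{\left(u,s \right)} = -2 - s$
$T{\left(y \right)} = \left(1 + y\right) \left(40 + y\right)$ ($T{\left(y \right)} = \left(y + 40\right) \left(y - -1\right) = \left(40 + y\right) \left(y + \left(-2 + 3\right)\right) = \left(40 + y\right) \left(y + 1\right) = \left(40 + y\right) \left(1 + y\right) = \left(1 + y\right) \left(40 + y\right)$)
$\frac{1}{T{\left(f \right)}} = \frac{1}{40 + 100^{2} + 41 \cdot 100} = \frac{1}{40 + 10000 + 4100} = \frac{1}{14140}$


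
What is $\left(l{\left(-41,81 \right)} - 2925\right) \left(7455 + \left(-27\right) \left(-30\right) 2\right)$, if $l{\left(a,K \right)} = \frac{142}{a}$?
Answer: $- \frac{1089608025}{41} \approx -2.6576 \cdot 10^{7}$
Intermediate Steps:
$\left(l{\left(-41,81 \right)} - 2925\right) \left(7455 + \left(-27\right) \left(-30\right) 2\right) = \left(\frac{142}{-41} - 2925\right) \left(7455 + \left(-27\right) \left(-30\right) 2\right) = \left(142 \left(- \frac{1}{41}\right) - 2925\right) \left(7455 + 810 \cdot 2\right) = \left(- \frac{142}{41} - 2925\right) \left(7455 + 1620\right) = \left(- \frac{120067}{41}\right) 9075 = - \frac{1089608025}{41}$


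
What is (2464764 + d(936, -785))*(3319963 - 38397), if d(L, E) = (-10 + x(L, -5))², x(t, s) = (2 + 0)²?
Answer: 8088403876800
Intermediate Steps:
x(t, s) = 4 (x(t, s) = 2² = 4)
d(L, E) = 36 (d(L, E) = (-10 + 4)² = (-6)² = 36)
(2464764 + d(936, -785))*(3319963 - 38397) = (2464764 + 36)*(3319963 - 38397) = 2464800*3281566 = 8088403876800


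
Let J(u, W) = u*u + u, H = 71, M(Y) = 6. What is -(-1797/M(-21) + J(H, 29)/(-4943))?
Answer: 2971081/9886 ≈ 300.53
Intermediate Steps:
J(u, W) = u + u² (J(u, W) = u² + u = u + u²)
-(-1797/M(-21) + J(H, 29)/(-4943)) = -(-1797/6 + (71*(1 + 71))/(-4943)) = -(-1797*⅙ + (71*72)*(-1/4943)) = -(-599/2 + 5112*(-1/4943)) = -(-599/2 - 5112/4943) = -1*(-2971081/9886) = 2971081/9886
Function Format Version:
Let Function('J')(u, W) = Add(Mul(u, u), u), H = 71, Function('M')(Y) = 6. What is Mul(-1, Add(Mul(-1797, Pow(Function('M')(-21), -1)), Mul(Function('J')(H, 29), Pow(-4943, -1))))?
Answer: Rational(2971081, 9886) ≈ 300.53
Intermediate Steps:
Function('J')(u, W) = Add(u, Pow(u, 2)) (Function('J')(u, W) = Add(Pow(u, 2), u) = Add(u, Pow(u, 2)))
Mul(-1, Add(Mul(-1797, Pow(Function('M')(-21), -1)), Mul(Function('J')(H, 29), Pow(-4943, -1)))) = Mul(-1, Add(Mul(-1797, Pow(6, -1)), Mul(Mul(71, Add(1, 71)), Pow(-4943, -1)))) = Mul(-1, Add(Mul(-1797, Rational(1, 6)), Mul(Mul(71, 72), Rational(-1, 4943)))) = Mul(-1, Add(Rational(-599, 2), Mul(5112, Rational(-1, 4943)))) = Mul(-1, Add(Rational(-599, 2), Rational(-5112, 4943))) = Mul(-1, Rational(-2971081, 9886)) = Rational(2971081, 9886)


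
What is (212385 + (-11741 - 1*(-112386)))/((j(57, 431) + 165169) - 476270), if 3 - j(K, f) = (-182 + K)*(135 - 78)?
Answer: -313030/303973 ≈ -1.0298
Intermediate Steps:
j(K, f) = 10377 - 57*K (j(K, f) = 3 - (-182 + K)*(135 - 78) = 3 - (-182 + K)*57 = 3 - (-10374 + 57*K) = 3 + (10374 - 57*K) = 10377 - 57*K)
(212385 + (-11741 - 1*(-112386)))/((j(57, 431) + 165169) - 476270) = (212385 + (-11741 - 1*(-112386)))/(((10377 - 57*57) + 165169) - 476270) = (212385 + (-11741 + 112386))/(((10377 - 3249) + 165169) - 476270) = (212385 + 100645)/((7128 + 165169) - 476270) = 313030/(172297 - 476270) = 313030/(-303973) = 313030*(-1/303973) = -313030/303973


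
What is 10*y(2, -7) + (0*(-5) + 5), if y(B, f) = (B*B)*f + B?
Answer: -255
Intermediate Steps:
y(B, f) = B + f*B**2 (y(B, f) = B**2*f + B = f*B**2 + B = B + f*B**2)
10*y(2, -7) + (0*(-5) + 5) = 10*(2*(1 + 2*(-7))) + (0*(-5) + 5) = 10*(2*(1 - 14)) + (0 + 5) = 10*(2*(-13)) + 5 = 10*(-26) + 5 = -260 + 5 = -255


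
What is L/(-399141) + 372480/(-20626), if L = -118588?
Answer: -73113021796/4116341133 ≈ -17.762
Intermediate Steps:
L/(-399141) + 372480/(-20626) = -118588/(-399141) + 372480/(-20626) = -118588*(-1/399141) + 372480*(-1/20626) = 118588/399141 - 186240/10313 = -73113021796/4116341133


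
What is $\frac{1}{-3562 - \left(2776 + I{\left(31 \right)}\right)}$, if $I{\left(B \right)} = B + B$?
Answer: $- \frac{1}{6400} \approx -0.00015625$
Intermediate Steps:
$I{\left(B \right)} = 2 B$
$\frac{1}{-3562 - \left(2776 + I{\left(31 \right)}\right)} = \frac{1}{-3562 - \left(2776 + 2 \cdot 31\right)} = \frac{1}{-3562 - 2838} = \frac{1}{-6400} = - \frac{1}{6400}$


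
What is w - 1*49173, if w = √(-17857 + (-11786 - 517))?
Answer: -49173 + 4*I*√1885 ≈ -49173.0 + 173.67*I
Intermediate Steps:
w = 4*I*√1885 (w = √(-17857 - 12303) = √(-30160) = 4*I*√1885 ≈ 173.67*I)
w - 1*49173 = 4*I*√1885 - 1*49173 = 4*I*√1885 - 49173 = -49173 + 4*I*√1885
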